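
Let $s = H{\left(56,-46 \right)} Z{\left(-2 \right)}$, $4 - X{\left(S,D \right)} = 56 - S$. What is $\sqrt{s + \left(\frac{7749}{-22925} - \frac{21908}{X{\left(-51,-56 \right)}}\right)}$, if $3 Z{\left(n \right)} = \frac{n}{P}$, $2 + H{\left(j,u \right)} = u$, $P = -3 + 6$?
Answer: $\frac{\sqrt{9136047031323}}{202395} \approx 14.934$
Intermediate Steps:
$X{\left(S,D \right)} = -52 + S$ ($X{\left(S,D \right)} = 4 - \left(56 - S\right) = 4 + \left(-56 + S\right) = -52 + S$)
$P = 3$
$H{\left(j,u \right)} = -2 + u$
$Z{\left(n \right)} = \frac{n}{9}$ ($Z{\left(n \right)} = \frac{n \frac{1}{3}}{3} = \frac{\frac{1}{3} n}{3} = \frac{n}{9}$)
$s = \frac{32}{3}$ ($s = \left(-2 - 46\right) \frac{1}{9} \left(-2\right) = \left(-48\right) \left(- \frac{2}{9}\right) = \frac{32}{3} \approx 10.667$)
$\sqrt{s + \left(\frac{7749}{-22925} - \frac{21908}{X{\left(-51,-56 \right)}}\right)} = \sqrt{\frac{32}{3} - \left(\frac{1107}{3275} + \frac{21908}{-52 - 51}\right)} = \sqrt{\frac{32}{3} - \left(\frac{1107}{3275} + \frac{21908}{-103}\right)} = \sqrt{\frac{32}{3} - - \frac{71634679}{337325}} = \sqrt{\frac{32}{3} + \left(- \frac{1107}{3275} + \frac{21908}{103}\right)} = \sqrt{\frac{32}{3} + \frac{71634679}{337325}} = \sqrt{\frac{225698437}{1011975}} = \frac{\sqrt{9136047031323}}{202395}$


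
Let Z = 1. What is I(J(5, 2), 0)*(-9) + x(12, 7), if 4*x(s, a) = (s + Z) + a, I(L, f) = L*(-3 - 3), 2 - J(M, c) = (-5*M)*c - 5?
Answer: 3083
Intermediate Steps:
J(M, c) = 7 + 5*M*c (J(M, c) = 2 - ((-5*M)*c - 5) = 2 - (-5*M*c - 5) = 2 - (-5 - 5*M*c) = 2 + (5 + 5*M*c) = 7 + 5*M*c)
I(L, f) = -6*L (I(L, f) = L*(-6) = -6*L)
x(s, a) = 1/4 + a/4 + s/4 (x(s, a) = ((s + 1) + a)/4 = ((1 + s) + a)/4 = (1 + a + s)/4 = 1/4 + a/4 + s/4)
I(J(5, 2), 0)*(-9) + x(12, 7) = -6*(7 + 5*5*2)*(-9) + (1/4 + (1/4)*7 + (1/4)*12) = -6*(7 + 50)*(-9) + (1/4 + 7/4 + 3) = -6*57*(-9) + 5 = -342*(-9) + 5 = 3078 + 5 = 3083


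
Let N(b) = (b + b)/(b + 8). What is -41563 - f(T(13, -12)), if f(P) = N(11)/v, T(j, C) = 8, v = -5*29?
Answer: -114506043/2755 ≈ -41563.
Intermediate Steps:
v = -145
N(b) = 2*b/(8 + b) (N(b) = (2*b)/(8 + b) = 2*b/(8 + b))
f(P) = -22/2755 (f(P) = (2*11/(8 + 11))/(-145) = (2*11/19)*(-1/145) = (2*11*(1/19))*(-1/145) = (22/19)*(-1/145) = -22/2755)
-41563 - f(T(13, -12)) = -41563 - 1*(-22/2755) = -41563 + 22/2755 = -114506043/2755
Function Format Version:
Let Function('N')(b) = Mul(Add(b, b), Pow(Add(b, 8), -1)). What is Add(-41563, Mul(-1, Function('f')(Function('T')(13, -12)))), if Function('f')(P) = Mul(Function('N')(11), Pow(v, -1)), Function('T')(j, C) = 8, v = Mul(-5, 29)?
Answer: Rational(-114506043, 2755) ≈ -41563.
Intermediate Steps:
v = -145
Function('N')(b) = Mul(2, b, Pow(Add(8, b), -1)) (Function('N')(b) = Mul(Mul(2, b), Pow(Add(8, b), -1)) = Mul(2, b, Pow(Add(8, b), -1)))
Function('f')(P) = Rational(-22, 2755) (Function('f')(P) = Mul(Mul(2, 11, Pow(Add(8, 11), -1)), Pow(-145, -1)) = Mul(Mul(2, 11, Pow(19, -1)), Rational(-1, 145)) = Mul(Mul(2, 11, Rational(1, 19)), Rational(-1, 145)) = Mul(Rational(22, 19), Rational(-1, 145)) = Rational(-22, 2755))
Add(-41563, Mul(-1, Function('f')(Function('T')(13, -12)))) = Add(-41563, Mul(-1, Rational(-22, 2755))) = Add(-41563, Rational(22, 2755)) = Rational(-114506043, 2755)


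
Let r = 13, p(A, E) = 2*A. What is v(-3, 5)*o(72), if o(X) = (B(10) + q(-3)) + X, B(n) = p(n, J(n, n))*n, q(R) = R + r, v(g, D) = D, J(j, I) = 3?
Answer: 1410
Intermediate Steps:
q(R) = 13 + R (q(R) = R + 13 = 13 + R)
B(n) = 2*n² (B(n) = (2*n)*n = 2*n²)
o(X) = 210 + X (o(X) = (2*10² + (13 - 3)) + X = (2*100 + 10) + X = (200 + 10) + X = 210 + X)
v(-3, 5)*o(72) = 5*(210 + 72) = 5*282 = 1410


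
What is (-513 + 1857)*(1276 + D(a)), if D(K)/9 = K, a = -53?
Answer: 1073856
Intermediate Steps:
D(K) = 9*K
(-513 + 1857)*(1276 + D(a)) = (-513 + 1857)*(1276 + 9*(-53)) = 1344*(1276 - 477) = 1344*799 = 1073856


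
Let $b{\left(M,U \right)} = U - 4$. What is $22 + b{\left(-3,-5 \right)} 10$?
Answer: $-68$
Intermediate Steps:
$b{\left(M,U \right)} = -4 + U$
$22 + b{\left(-3,-5 \right)} 10 = 22 + \left(-4 - 5\right) 10 = 22 - 90 = -68$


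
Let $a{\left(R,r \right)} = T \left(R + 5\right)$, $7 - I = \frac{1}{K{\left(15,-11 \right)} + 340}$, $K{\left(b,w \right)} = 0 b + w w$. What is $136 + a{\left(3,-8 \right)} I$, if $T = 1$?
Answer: $\frac{88504}{461} \approx 191.98$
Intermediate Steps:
$K{\left(b,w \right)} = w^{2}$ ($K{\left(b,w \right)} = 0 + w^{2} = w^{2}$)
$I = \frac{3226}{461}$ ($I = 7 - \frac{1}{\left(-11\right)^{2} + 340} = 7 - \frac{1}{121 + 340} = 7 - \frac{1}{461} = \frac{3226}{461} \approx 6.9978$)
$a{\left(R,r \right)} = 5 + R$ ($a{\left(R,r \right)} = 1 \left(R + 5\right) = 1 \left(5 + R\right) = 5 + R$)
$136 + a{\left(3,-8 \right)} I = 136 + \left(5 + 3\right) \frac{3226}{461} = 136 + 8 \cdot \frac{3226}{461} = 136 + \frac{25808}{461} = \frac{88504}{461}$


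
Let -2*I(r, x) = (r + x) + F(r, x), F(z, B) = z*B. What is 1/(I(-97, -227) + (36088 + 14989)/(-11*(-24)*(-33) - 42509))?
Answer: -102442/1111341749 ≈ -9.2179e-5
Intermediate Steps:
F(z, B) = B*z
I(r, x) = -r/2 - x/2 - r*x/2 (I(r, x) = -((r + x) + x*r)/2 = -((r + x) + r*x)/2 = -(r + x + r*x)/2 = -r/2 - x/2 - r*x/2)
1/(I(-97, -227) + (36088 + 14989)/(-11*(-24)*(-33) - 42509)) = 1/((-½*(-97) - ½*(-227) - ½*(-97)*(-227)) + (36088 + 14989)/(-11*(-24)*(-33) - 42509)) = 1/((97/2 + 227/2 - 22019/2) + 51077/(264*(-33) - 42509)) = 1/(-21695/2 + 51077/(-8712 - 42509)) = 1/(-21695/2 + 51077/(-51221)) = 1/(-21695/2 + 51077*(-1/51221)) = 1/(-21695/2 - 51077/51221) = 1/(-1111341749/102442) = -102442/1111341749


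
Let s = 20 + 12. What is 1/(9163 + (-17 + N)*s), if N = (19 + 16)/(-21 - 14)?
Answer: 1/8587 ≈ 0.00011646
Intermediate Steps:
s = 32
N = -1 (N = 35/(-35) = 35*(-1/35) = -1)
1/(9163 + (-17 + N)*s) = 1/(9163 + (-17 - 1)*32) = 1/(9163 - 18*32) = 1/(9163 - 576) = 1/8587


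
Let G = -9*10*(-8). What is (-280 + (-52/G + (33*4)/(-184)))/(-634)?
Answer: 1162469/2624760 ≈ 0.44289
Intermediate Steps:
G = 720 (G = -90*(-8) = 720)
(-280 + (-52/G + (33*4)/(-184)))/(-634) = (-280 + (-52/720 + (33*4)/(-184)))/(-634) = (-280 + (-52*1/720 + 132*(-1/184)))*(-1/634) = (-280 + (-13/180 - 33/46))*(-1/634) = (-280 - 3269/4140)*(-1/634) = -1162469/4140*(-1/634) = 1162469/2624760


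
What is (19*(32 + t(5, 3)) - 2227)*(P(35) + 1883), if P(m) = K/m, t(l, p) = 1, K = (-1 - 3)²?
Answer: -21094720/7 ≈ -3.0135e+6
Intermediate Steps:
K = 16 (K = (-4)² = 16)
P(m) = 16/m
(19*(32 + t(5, 3)) - 2227)*(P(35) + 1883) = (19*(32 + 1) - 2227)*(16/35 + 1883) = (19*33 - 2227)*(16*(1/35) + 1883) = (627 - 2227)*(16/35 + 1883) = -1600*65921/35 = -21094720/7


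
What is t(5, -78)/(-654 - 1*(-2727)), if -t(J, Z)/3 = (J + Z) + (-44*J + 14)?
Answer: 279/691 ≈ 0.40376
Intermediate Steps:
t(J, Z) = -42 - 3*Z + 129*J (t(J, Z) = -3*((J + Z) + (-44*J + 14)) = -3*((J + Z) + (14 - 44*J)) = -3*(14 + Z - 43*J) = -42 - 3*Z + 129*J)
t(5, -78)/(-654 - 1*(-2727)) = (-42 - 3*(-78) + 129*5)/(-654 - 1*(-2727)) = (-42 + 234 + 645)/(-654 + 2727) = 837/2073 = 837*(1/2073) = 279/691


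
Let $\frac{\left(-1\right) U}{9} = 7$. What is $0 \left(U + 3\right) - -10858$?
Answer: $10858$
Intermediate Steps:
$U = -63$ ($U = \left(-9\right) 7 = -63$)
$0 \left(U + 3\right) - -10858 = 0 \left(-63 + 3\right) - -10858 = 0 \left(-60\right) + 10858 = 0 + 10858 = 10858$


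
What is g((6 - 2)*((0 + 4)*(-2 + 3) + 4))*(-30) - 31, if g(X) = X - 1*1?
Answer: -961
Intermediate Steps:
g(X) = -1 + X (g(X) = X - 1 = -1 + X)
g((6 - 2)*((0 + 4)*(-2 + 3) + 4))*(-30) - 31 = (-1 + (6 - 2)*((0 + 4)*(-2 + 3) + 4))*(-30) - 31 = (-1 + 4*(4*1 + 4))*(-30) - 31 = (-1 + 4*(4 + 4))*(-30) - 31 = (-1 + 4*8)*(-30) - 31 = (-1 + 32)*(-30) - 31 = 31*(-30) - 31 = -930 - 31 = -961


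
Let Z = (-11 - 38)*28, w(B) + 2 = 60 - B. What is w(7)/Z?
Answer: -51/1372 ≈ -0.037172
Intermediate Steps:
w(B) = 58 - B (w(B) = -2 + (60 - B) = 58 - B)
Z = -1372 (Z = -49*28 = -1372)
w(7)/Z = (58 - 1*7)/(-1372) = (58 - 7)*(-1/1372) = 51*(-1/1372) = -51/1372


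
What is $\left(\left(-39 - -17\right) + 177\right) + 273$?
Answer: $428$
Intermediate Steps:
$\left(\left(-39 - -17\right) + 177\right) + 273 = \left(\left(-39 + 17\right) + 177\right) + 273 = \left(-22 + 177\right) + 273 = 155 + 273 = 428$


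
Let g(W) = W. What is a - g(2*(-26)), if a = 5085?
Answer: 5137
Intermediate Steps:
a - g(2*(-26)) = 5085 - 2*(-26) = 5085 - 1*(-52) = 5085 + 52 = 5137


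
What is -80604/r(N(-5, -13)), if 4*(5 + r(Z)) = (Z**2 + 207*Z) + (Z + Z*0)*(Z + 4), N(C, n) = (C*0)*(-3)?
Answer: 80604/5 ≈ 16121.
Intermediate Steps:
N(C, n) = 0 (N(C, n) = 0*(-3) = 0)
r(Z) = -5 + Z**2/4 + 207*Z/4 + Z*(4 + Z)/4 (r(Z) = -5 + ((Z**2 + 207*Z) + (Z + Z*0)*(Z + 4))/4 = -5 + ((Z**2 + 207*Z) + (Z + 0)*(4 + Z))/4 = -5 + ((Z**2 + 207*Z) + Z*(4 + Z))/4 = -5 + (Z**2 + 207*Z + Z*(4 + Z))/4 = -5 + (Z**2/4 + 207*Z/4 + Z*(4 + Z)/4) = -5 + Z**2/4 + 207*Z/4 + Z*(4 + Z)/4)
-80604/r(N(-5, -13)) = -80604/(-5 + (1/2)*0**2 + (211/4)*0) = -80604/(-5 + (1/2)*0 + 0) = -80604/(-5 + 0 + 0) = -80604/(-5) = -80604*(-1/5) = 80604/5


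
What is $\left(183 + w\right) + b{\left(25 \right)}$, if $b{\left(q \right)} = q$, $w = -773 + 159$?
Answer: $-406$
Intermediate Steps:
$w = -614$
$\left(183 + w\right) + b{\left(25 \right)} = \left(183 - 614\right) + 25 = -431 + 25 = -406$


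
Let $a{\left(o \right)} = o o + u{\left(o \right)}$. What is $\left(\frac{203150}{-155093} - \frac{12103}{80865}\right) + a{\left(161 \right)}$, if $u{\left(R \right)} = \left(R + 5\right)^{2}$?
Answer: $\frac{670668594796936}{12541595445} \approx 53476.0$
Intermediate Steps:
$u{\left(R \right)} = \left(5 + R\right)^{2}$
$a{\left(o \right)} = o^{2} + \left(5 + o\right)^{2}$ ($a{\left(o \right)} = o o + \left(5 + o\right)^{2} = o^{2} + \left(5 + o\right)^{2}$)
$\left(\frac{203150}{-155093} - \frac{12103}{80865}\right) + a{\left(161 \right)} = \left(\frac{203150}{-155093} - \frac{12103}{80865}\right) + \left(161^{2} + \left(5 + 161\right)^{2}\right) = \left(203150 \left(- \frac{1}{155093}\right) - \frac{12103}{80865}\right) + \left(25921 + 166^{2}\right) = \left(- \frac{203150}{155093} - \frac{12103}{80865}\right) + \left(25921 + 27556\right) = - \frac{18304815329}{12541595445} + 53477 = \frac{670668594796936}{12541595445}$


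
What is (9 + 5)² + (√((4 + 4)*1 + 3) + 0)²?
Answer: 207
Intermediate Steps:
(9 + 5)² + (√((4 + 4)*1 + 3) + 0)² = 14² + (√(8*1 + 3) + 0)² = 196 + (√(8 + 3) + 0)² = 196 + (√11 + 0)² = 196 + (√11)² = 196 + 11 = 207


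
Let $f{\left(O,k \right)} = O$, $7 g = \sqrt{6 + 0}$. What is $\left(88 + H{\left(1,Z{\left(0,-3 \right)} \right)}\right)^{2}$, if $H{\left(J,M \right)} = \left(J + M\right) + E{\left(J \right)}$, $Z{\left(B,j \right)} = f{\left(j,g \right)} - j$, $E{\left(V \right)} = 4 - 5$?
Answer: $7744$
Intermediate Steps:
$E{\left(V \right)} = -1$ ($E{\left(V \right)} = 4 - 5 = -1$)
$g = \frac{\sqrt{6}}{7}$ ($g = \frac{\sqrt{6 + 0}}{7} = \frac{\sqrt{6}}{7} \approx 0.34993$)
$Z{\left(B,j \right)} = 0$ ($Z{\left(B,j \right)} = j - j = 0$)
$H{\left(J,M \right)} = -1 + J + M$ ($H{\left(J,M \right)} = \left(J + M\right) - 1 = -1 + J + M$)
$\left(88 + H{\left(1,Z{\left(0,-3 \right)} \right)}\right)^{2} = \left(88 + \left(-1 + 1 + 0\right)\right)^{2} = \left(88 + 0\right)^{2} = 88^{2} = 7744$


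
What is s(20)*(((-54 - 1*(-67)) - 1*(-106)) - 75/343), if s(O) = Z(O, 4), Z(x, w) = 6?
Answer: 244452/343 ≈ 712.69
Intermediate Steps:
s(O) = 6
s(20)*(((-54 - 1*(-67)) - 1*(-106)) - 75/343) = 6*(((-54 - 1*(-67)) - 1*(-106)) - 75/343) = 6*(((-54 + 67) + 106) - 75*1/343) = 6*((13 + 106) - 75/343) = 6*(119 - 75/343) = 6*(40742/343) = 244452/343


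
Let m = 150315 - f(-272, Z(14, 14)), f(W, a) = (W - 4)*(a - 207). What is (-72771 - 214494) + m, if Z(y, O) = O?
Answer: -190218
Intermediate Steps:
f(W, a) = (-207 + a)*(-4 + W) (f(W, a) = (-4 + W)*(-207 + a) = (-207 + a)*(-4 + W))
m = 97047 (m = 150315 - (828 - 207*(-272) - 4*14 - 272*14) = 150315 - (828 + 56304 - 56 - 3808) = 150315 - 1*53268 = 150315 - 53268 = 97047)
(-72771 - 214494) + m = (-72771 - 214494) + 97047 = -287265 + 97047 = -190218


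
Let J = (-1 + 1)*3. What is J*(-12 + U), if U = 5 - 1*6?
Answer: 0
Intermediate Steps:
U = -1 (U = 5 - 6 = -1)
J = 0 (J = 0*3 = 0)
J*(-12 + U) = 0*(-12 - 1) = 0*(-13) = 0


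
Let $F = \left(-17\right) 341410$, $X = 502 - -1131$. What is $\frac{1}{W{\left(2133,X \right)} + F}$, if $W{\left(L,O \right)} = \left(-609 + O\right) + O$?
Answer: $- \frac{1}{5801313} \approx -1.7237 \cdot 10^{-7}$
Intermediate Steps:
$X = 1633$ ($X = 502 + 1131 = 1633$)
$W{\left(L,O \right)} = -609 + 2 O$
$F = -5803970$
$\frac{1}{W{\left(2133,X \right)} + F} = \frac{1}{\left(-609 + 2 \cdot 1633\right) - 5803970} = \frac{1}{\left(-609 + 3266\right) - 5803970} = \frac{1}{2657 - 5803970} = \frac{1}{-5801313} = - \frac{1}{5801313}$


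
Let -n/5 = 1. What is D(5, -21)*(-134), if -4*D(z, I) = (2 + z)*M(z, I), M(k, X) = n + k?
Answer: 0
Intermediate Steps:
n = -5 (n = -5*1 = -5)
M(k, X) = -5 + k
D(z, I) = -(-5 + z)*(2 + z)/4 (D(z, I) = -(2 + z)*(-5 + z)/4 = -(-5 + z)*(2 + z)/4)
D(5, -21)*(-134) = -(-5 + 5)*(2 + 5)/4*(-134) = -¼*0*7*(-134) = 0*(-134) = 0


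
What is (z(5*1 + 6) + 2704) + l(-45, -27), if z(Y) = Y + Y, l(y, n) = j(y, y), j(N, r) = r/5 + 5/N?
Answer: 24452/9 ≈ 2716.9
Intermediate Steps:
j(N, r) = 5/N + r/5 (j(N, r) = r*(1/5) + 5/N = r/5 + 5/N = 5/N + r/5)
l(y, n) = 5/y + y/5
z(Y) = 2*Y
(z(5*1 + 6) + 2704) + l(-45, -27) = (2*(5*1 + 6) + 2704) + (5/(-45) + (1/5)*(-45)) = (2*(5 + 6) + 2704) + (5*(-1/45) - 9) = (2*11 + 2704) + (-1/9 - 9) = (22 + 2704) - 82/9 = 2726 - 82/9 = 24452/9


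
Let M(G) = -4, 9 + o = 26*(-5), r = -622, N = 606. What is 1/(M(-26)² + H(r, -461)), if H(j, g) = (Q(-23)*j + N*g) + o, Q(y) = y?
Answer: -1/265183 ≈ -3.7710e-6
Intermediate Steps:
o = -139 (o = -9 + 26*(-5) = -9 - 130 = -139)
H(j, g) = -139 - 23*j + 606*g (H(j, g) = (-23*j + 606*g) - 139 = -139 - 23*j + 606*g)
1/(M(-26)² + H(r, -461)) = 1/((-4)² + (-139 - 23*(-622) + 606*(-461))) = 1/(16 + (-139 + 14306 - 279366)) = 1/(16 - 265199) = 1/(-265183) = -1/265183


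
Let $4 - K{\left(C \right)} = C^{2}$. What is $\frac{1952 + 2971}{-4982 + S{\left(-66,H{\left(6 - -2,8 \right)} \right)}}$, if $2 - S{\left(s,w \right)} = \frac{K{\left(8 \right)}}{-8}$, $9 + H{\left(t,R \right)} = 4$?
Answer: $- \frac{3282}{3325} \approx -0.98707$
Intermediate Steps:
$H{\left(t,R \right)} = -5$ ($H{\left(t,R \right)} = -9 + 4 = -5$)
$K{\left(C \right)} = 4 - C^{2}$
$S{\left(s,w \right)} = - \frac{11}{2}$ ($S{\left(s,w \right)} = 2 - \frac{4 - 8^{2}}{-8} = 2 - \left(4 - 64\right) \left(- \frac{1}{8}\right) = 2 - \left(-60\right) \left(- \frac{1}{8}\right) = 2 - \frac{15}{2} = - \frac{11}{2}$)
$\frac{1952 + 2971}{-4982 + S{\left(-66,H{\left(6 - -2,8 \right)} \right)}} = \frac{1952 + 2971}{-4982 - \frac{11}{2}} = \frac{4923}{- \frac{9975}{2}} = 4923 \left(- \frac{2}{9975}\right) = - \frac{3282}{3325}$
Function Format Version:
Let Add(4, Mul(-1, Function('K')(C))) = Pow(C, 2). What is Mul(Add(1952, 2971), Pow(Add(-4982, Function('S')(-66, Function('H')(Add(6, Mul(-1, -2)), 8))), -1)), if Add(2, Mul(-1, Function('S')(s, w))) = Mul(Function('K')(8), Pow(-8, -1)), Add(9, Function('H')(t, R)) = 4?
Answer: Rational(-3282, 3325) ≈ -0.98707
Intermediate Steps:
Function('H')(t, R) = -5 (Function('H')(t, R) = Add(-9, 4) = -5)
Function('K')(C) = Add(4, Mul(-1, Pow(C, 2)))
Function('S')(s, w) = Rational(-11, 2) (Function('S')(s, w) = Add(2, Mul(-1, Mul(Add(4, Mul(-1, Pow(8, 2))), Pow(-8, -1)))) = Add(2, Mul(-1, Mul(Add(4, Mul(-1, 64)), Rational(-1, 8)))) = Add(2, Mul(-1, Mul(Add(4, -64), Rational(-1, 8)))) = Add(2, Mul(-1, Mul(-60, Rational(-1, 8)))) = Add(2, Mul(-1, Rational(15, 2))) = Add(2, Rational(-15, 2)) = Rational(-11, 2))
Mul(Add(1952, 2971), Pow(Add(-4982, Function('S')(-66, Function('H')(Add(6, Mul(-1, -2)), 8))), -1)) = Mul(Add(1952, 2971), Pow(Add(-4982, Rational(-11, 2)), -1)) = Mul(4923, Pow(Rational(-9975, 2), -1)) = Mul(4923, Rational(-2, 9975)) = Rational(-3282, 3325)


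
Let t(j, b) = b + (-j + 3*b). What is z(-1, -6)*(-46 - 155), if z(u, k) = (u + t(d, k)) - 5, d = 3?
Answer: 6633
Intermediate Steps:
t(j, b) = -j + 4*b
z(u, k) = -8 + u + 4*k (z(u, k) = (u + (-1*3 + 4*k)) - 5 = (u + (-3 + 4*k)) - 5 = (-3 + u + 4*k) - 5 = -8 + u + 4*k)
z(-1, -6)*(-46 - 155) = (-8 - 1 + 4*(-6))*(-46 - 155) = (-8 - 1 - 24)*(-201) = -33*(-201) = 6633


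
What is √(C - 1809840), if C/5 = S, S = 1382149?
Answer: √5100905 ≈ 2258.5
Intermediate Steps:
C = 6910745 (C = 5*1382149 = 6910745)
√(C - 1809840) = √(6910745 - 1809840) = √5100905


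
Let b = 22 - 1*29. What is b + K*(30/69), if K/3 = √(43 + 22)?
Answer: -7 + 30*√65/23 ≈ 3.5160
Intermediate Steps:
K = 3*√65 (K = 3*√(43 + 22) = 3*√65 ≈ 24.187)
b = -7 (b = 22 - 29 = -7)
b + K*(30/69) = -7 + (3*√65)*(30/69) = -7 + (3*√65)*(30*(1/69)) = -7 + (3*√65)*(10/23) = -7 + 30*√65/23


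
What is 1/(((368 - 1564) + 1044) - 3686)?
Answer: -1/3838 ≈ -0.00026055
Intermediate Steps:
1/(((368 - 1564) + 1044) - 3686) = 1/((-1196 + 1044) - 3686) = 1/(-152 - 3686) = 1/(-3838) = -1/3838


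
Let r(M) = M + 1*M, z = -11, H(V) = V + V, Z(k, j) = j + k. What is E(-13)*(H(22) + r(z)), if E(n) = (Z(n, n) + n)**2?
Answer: 33462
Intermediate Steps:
H(V) = 2*V
E(n) = 9*n**2 (E(n) = ((n + n) + n)**2 = (2*n + n)**2 = (3*n)**2 = 9*n**2)
r(M) = 2*M (r(M) = M + M = 2*M)
E(-13)*(H(22) + r(z)) = (9*(-13)**2)*(2*22 + 2*(-11)) = (9*169)*(44 - 22) = 1521*22 = 33462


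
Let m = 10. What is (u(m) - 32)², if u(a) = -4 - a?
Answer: 2116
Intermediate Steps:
(u(m) - 32)² = ((-4 - 1*10) - 32)² = ((-4 - 10) - 32)² = (-14 - 32)² = (-46)² = 2116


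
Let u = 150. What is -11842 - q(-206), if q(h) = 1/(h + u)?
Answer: -663151/56 ≈ -11842.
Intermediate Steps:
q(h) = 1/(150 + h) (q(h) = 1/(h + 150) = 1/(150 + h))
-11842 - q(-206) = -11842 - 1/(150 - 206) = -11842 - 1/(-56) = -11842 - 1*(-1/56) = -11842 + 1/56 = -663151/56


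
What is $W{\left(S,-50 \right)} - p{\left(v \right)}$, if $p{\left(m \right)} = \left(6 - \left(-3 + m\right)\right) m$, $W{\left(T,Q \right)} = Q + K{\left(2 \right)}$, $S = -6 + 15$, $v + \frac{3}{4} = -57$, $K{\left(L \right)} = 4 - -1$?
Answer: $\frac{60957}{16} \approx 3809.8$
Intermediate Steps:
$K{\left(L \right)} = 5$ ($K{\left(L \right)} = 4 + 1 = 5$)
$v = - \frac{231}{4}$ ($v = - \frac{3}{4} - 57 = - \frac{231}{4} \approx -57.75$)
$S = 9$
$W{\left(T,Q \right)} = 5 + Q$ ($W{\left(T,Q \right)} = Q + 5 = 5 + Q$)
$p{\left(m \right)} = m \left(9 - m\right)$ ($p{\left(m \right)} = \left(9 - m\right) m = m \left(9 - m\right)$)
$W{\left(S,-50 \right)} - p{\left(v \right)} = \left(5 - 50\right) - - \frac{231 \left(9 - - \frac{231}{4}\right)}{4} = -45 - - \frac{231 \left(9 + \frac{231}{4}\right)}{4} = -45 - \left(- \frac{231}{4}\right) \frac{267}{4} = -45 - - \frac{61677}{16} = -45 + \frac{61677}{16} = \frac{60957}{16}$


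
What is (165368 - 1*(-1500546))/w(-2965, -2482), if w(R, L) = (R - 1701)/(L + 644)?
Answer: 1530974966/2333 ≈ 6.5623e+5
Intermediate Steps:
w(R, L) = (-1701 + R)/(644 + L)
(165368 - 1*(-1500546))/w(-2965, -2482) = (165368 - 1*(-1500546))/(((-1701 - 2965)/(644 - 2482))) = (165368 + 1500546)/((-4666/(-1838))) = 1665914/((-1/1838*(-4666))) = 1665914/(2333/919) = 1665914*(919/2333) = 1530974966/2333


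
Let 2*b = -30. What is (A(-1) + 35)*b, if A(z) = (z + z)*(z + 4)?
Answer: -435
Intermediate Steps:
b = -15 (b = (1/2)*(-30) = -15)
A(z) = 2*z*(4 + z) (A(z) = (2*z)*(4 + z) = 2*z*(4 + z))
(A(-1) + 35)*b = (2*(-1)*(4 - 1) + 35)*(-15) = (2*(-1)*3 + 35)*(-15) = (-6 + 35)*(-15) = 29*(-15) = -435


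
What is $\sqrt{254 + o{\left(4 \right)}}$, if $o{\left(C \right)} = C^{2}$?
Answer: $3 \sqrt{30} \approx 16.432$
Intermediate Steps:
$\sqrt{254 + o{\left(4 \right)}} = \sqrt{254 + 4^{2}} = \sqrt{254 + 16} = \sqrt{270} = 3 \sqrt{30}$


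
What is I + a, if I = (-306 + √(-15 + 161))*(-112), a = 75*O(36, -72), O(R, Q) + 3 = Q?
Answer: 28647 - 112*√146 ≈ 27294.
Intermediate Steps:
O(R, Q) = -3 + Q
a = -5625 (a = 75*(-3 - 72) = 75*(-75) = -5625)
I = 34272 - 112*√146 (I = (-306 + √146)*(-112) = 34272 - 112*√146 ≈ 32919.)
I + a = (34272 - 112*√146) - 5625 = 28647 - 112*√146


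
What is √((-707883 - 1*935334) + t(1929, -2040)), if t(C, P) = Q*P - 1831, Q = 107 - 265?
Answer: 2*I*√330682 ≈ 1150.1*I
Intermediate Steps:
Q = -158
t(C, P) = -1831 - 158*P (t(C, P) = -158*P - 1831 = -1831 - 158*P)
√((-707883 - 1*935334) + t(1929, -2040)) = √((-707883 - 1*935334) + (-1831 - 158*(-2040))) = √((-707883 - 935334) + (-1831 + 322320)) = √(-1643217 + 320489) = √(-1322728) = 2*I*√330682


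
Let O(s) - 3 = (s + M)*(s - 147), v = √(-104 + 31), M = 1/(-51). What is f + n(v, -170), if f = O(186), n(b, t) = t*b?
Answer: 123356/17 - 170*I*√73 ≈ 7256.2 - 1452.5*I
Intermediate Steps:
M = -1/51 ≈ -0.019608
v = I*√73 (v = √(-73) = I*√73 ≈ 8.544*I)
O(s) = 3 + (-147 + s)*(-1/51 + s) (O(s) = 3 + (s - 1/51)*(s - 147) = 3 + (-1/51 + s)*(-147 + s) = 3 + (-147 + s)*(-1/51 + s))
n(b, t) = b*t
f = 123356/17 (f = 100/17 + 186² - 7498/51*186 = 100/17 + 34596 - 464876/17 = 123356/17 ≈ 7256.2)
f + n(v, -170) = 123356/17 + (I*√73)*(-170) = 123356/17 - 170*I*√73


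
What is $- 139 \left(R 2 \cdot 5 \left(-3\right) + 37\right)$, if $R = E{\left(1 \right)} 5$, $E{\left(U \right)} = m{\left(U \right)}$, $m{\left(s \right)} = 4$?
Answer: $78257$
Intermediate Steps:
$E{\left(U \right)} = 4$
$R = 20$ ($R = 4 \cdot 5 = 20$)
$- 139 \left(R 2 \cdot 5 \left(-3\right) + 37\right) = - 139 \left(20 \cdot 2 \cdot 5 \left(-3\right) + 37\right) = - 139 \left(20 \cdot 10 \left(-3\right) + 37\right) = - 139 \left(200 \left(-3\right) + 37\right) = - 139 \left(-600 + 37\right) = \left(-139\right) \left(-563\right) = 78257$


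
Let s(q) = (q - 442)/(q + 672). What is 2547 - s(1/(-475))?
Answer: 813209804/319199 ≈ 2547.7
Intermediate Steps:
s(q) = (-442 + q)/(672 + q)
2547 - s(1/(-475)) = 2547 - (-442 + 1/(-475))/(672 + 1/(-475)) = 2547 - (-442 - 1/475)/(672 - 1/475) = 2547 - (-209951)/(319199/475*475) = 2547 - 475*(-209951)/(319199*475) = 2547 - 1*(-209951/319199) = 2547 + 209951/319199 = 813209804/319199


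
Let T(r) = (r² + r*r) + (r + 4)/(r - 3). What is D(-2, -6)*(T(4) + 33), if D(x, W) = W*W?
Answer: 2628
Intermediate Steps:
D(x, W) = W²
T(r) = 2*r² + (4 + r)/(-3 + r) (T(r) = (r² + r²) + (4 + r)/(-3 + r) = 2*r² + (4 + r)/(-3 + r))
D(-2, -6)*(T(4) + 33) = (-6)²*((4 + 4 - 6*4² + 2*4³)/(-3 + 4) + 33) = 36*((4 + 4 - 6*16 + 2*64)/1 + 33) = 36*(1*(4 + 4 - 96 + 128) + 33) = 36*(1*40 + 33) = 36*(40 + 33) = 36*73 = 2628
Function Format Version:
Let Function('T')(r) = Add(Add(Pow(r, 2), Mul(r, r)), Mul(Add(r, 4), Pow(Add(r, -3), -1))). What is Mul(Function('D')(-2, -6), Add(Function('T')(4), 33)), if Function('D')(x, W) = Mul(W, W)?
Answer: 2628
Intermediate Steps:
Function('D')(x, W) = Pow(W, 2)
Function('T')(r) = Add(Mul(2, Pow(r, 2)), Mul(Pow(Add(-3, r), -1), Add(4, r))) (Function('T')(r) = Add(Add(Pow(r, 2), Pow(r, 2)), Mul(Add(4, r), Pow(Add(-3, r), -1))) = Add(Mul(2, Pow(r, 2)), Mul(Pow(Add(-3, r), -1), Add(4, r))))
Mul(Function('D')(-2, -6), Add(Function('T')(4), 33)) = Mul(Pow(-6, 2), Add(Mul(Pow(Add(-3, 4), -1), Add(4, 4, Mul(-6, Pow(4, 2)), Mul(2, Pow(4, 3)))), 33)) = Mul(36, Add(Mul(Pow(1, -1), Add(4, 4, Mul(-6, 16), Mul(2, 64))), 33)) = Mul(36, Add(Mul(1, Add(4, 4, -96, 128)), 33)) = Mul(36, Add(Mul(1, 40), 33)) = Mul(36, Add(40, 33)) = Mul(36, 73) = 2628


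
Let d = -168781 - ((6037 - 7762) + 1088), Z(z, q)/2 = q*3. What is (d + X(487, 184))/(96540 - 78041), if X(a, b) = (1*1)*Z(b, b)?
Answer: -167040/18499 ≈ -9.0297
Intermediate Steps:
Z(z, q) = 6*q (Z(z, q) = 2*(q*3) = 2*(3*q) = 6*q)
d = -168144 (d = -168781 - (-1725 + 1088) = -168781 - 1*(-637) = -168781 + 637 = -168144)
X(a, b) = 6*b (X(a, b) = (1*1)*(6*b) = 1*(6*b) = 6*b)
(d + X(487, 184))/(96540 - 78041) = (-168144 + 6*184)/(96540 - 78041) = (-168144 + 1104)/18499 = -167040*1/18499 = -167040/18499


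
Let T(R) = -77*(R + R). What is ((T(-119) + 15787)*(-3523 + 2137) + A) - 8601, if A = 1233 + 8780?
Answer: -47279206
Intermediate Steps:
T(R) = -154*R
A = 10013
((T(-119) + 15787)*(-3523 + 2137) + A) - 8601 = ((-154*(-119) + 15787)*(-3523 + 2137) + 10013) - 8601 = ((18326 + 15787)*(-1386) + 10013) - 8601 = (34113*(-1386) + 10013) - 8601 = (-47280618 + 10013) - 8601 = -47270605 - 8601 = -47279206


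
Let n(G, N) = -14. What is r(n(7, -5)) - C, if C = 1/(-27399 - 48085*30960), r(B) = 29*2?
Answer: 135545109121/2336984640 ≈ 58.000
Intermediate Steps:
r(B) = 58
C = -1/2336984640 (C = (1/30960)/(-75484) = -1/75484*1/30960 = -1/2336984640 ≈ -4.2790e-10)
r(n(7, -5)) - C = 58 - 1*(-1/2336984640) = 58 + 1/2336984640 = 135545109121/2336984640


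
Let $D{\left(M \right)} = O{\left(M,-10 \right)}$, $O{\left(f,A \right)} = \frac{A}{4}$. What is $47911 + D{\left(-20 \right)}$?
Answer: $\frac{95817}{2} \approx 47909.0$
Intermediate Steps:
$O{\left(f,A \right)} = \frac{A}{4}$ ($O{\left(f,A \right)} = A \frac{1}{4} = \frac{A}{4}$)
$D{\left(M \right)} = - \frac{5}{2}$ ($D{\left(M \right)} = \frac{1}{4} \left(-10\right) = - \frac{5}{2}$)
$47911 + D{\left(-20 \right)} = 47911 - \frac{5}{2} = \frac{95817}{2}$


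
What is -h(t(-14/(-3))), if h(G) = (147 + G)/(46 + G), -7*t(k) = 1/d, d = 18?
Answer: -18521/5795 ≈ -3.1960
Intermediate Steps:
t(k) = -1/126 (t(k) = -⅐/18 = -⅐*1/18 = -1/126)
h(G) = (147 + G)/(46 + G)
-h(t(-14/(-3))) = -(147 - 1/126)/(46 - 1/126) = -18521/(5795/126*126) = -126*18521/(5795*126) = -1*18521/5795 = -18521/5795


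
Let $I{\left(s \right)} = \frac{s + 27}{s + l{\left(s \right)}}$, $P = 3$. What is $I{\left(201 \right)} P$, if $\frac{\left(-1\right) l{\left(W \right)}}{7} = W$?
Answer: $- \frac{38}{67} \approx -0.56716$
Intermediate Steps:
$l{\left(W \right)} = - 7 W$
$I{\left(s \right)} = - \frac{27 + s}{6 s}$ ($I{\left(s \right)} = \frac{s + 27}{s - 7 s} = \frac{27 + s}{\left(-6\right) s} = \left(27 + s\right) \left(- \frac{1}{6 s}\right) = - \frac{27 + s}{6 s}$)
$I{\left(201 \right)} P = \frac{-27 - 201}{6 \cdot 201} \cdot 3 = \frac{1}{6} \cdot \frac{1}{201} \left(-27 - 201\right) 3 = \frac{1}{6} \cdot \frac{1}{201} \left(-228\right) 3 = \left(- \frac{38}{201}\right) 3 = - \frac{38}{67}$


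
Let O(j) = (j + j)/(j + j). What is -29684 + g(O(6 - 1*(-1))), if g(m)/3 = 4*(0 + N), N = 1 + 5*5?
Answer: -29372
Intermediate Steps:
N = 26 (N = 1 + 25 = 26)
O(j) = 1 (O(j) = (2*j)/((2*j)) = (2*j)*(1/(2*j)) = 1)
g(m) = 312 (g(m) = 3*(4*(0 + 26)) = 3*(4*26) = 3*104 = 312)
-29684 + g(O(6 - 1*(-1))) = -29684 + 312 = -29372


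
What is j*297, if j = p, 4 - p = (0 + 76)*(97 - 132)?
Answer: 791208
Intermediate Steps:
p = 2664 (p = 4 - (0 + 76)*(97 - 132) = 4 - 76*(-35) = 4 - 1*(-2660) = 4 + 2660 = 2664)
j = 2664
j*297 = 2664*297 = 791208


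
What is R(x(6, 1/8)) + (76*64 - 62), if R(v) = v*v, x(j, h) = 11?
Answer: 4923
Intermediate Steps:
R(v) = v²
R(x(6, 1/8)) + (76*64 - 62) = 11² + (76*64 - 62) = 121 + (4864 - 62) = 121 + 4802 = 4923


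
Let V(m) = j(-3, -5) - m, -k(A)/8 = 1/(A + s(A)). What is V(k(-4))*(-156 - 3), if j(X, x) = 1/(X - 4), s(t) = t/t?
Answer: 3127/7 ≈ 446.71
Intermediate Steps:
s(t) = 1
j(X, x) = 1/(-4 + X)
k(A) = -8/(1 + A) (k(A) = -8/(A + 1) = -8/(1 + A))
V(m) = -⅐ - m (V(m) = 1/(-4 - 3) - m = 1/(-7) - m = -⅐ - m)
V(k(-4))*(-156 - 3) = (-⅐ - (-8)/(1 - 4))*(-156 - 3) = (-⅐ - (-8)/(-3))*(-159) = (-⅐ - (-8)*(-1)/3)*(-159) = (-⅐ - 1*8/3)*(-159) = (-⅐ - 8/3)*(-159) = -59/21*(-159) = 3127/7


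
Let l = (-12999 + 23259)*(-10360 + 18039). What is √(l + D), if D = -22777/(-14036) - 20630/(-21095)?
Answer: √570837441431299208709/2691722 ≈ 8876.2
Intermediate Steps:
l = 78786540 (l = 10260*7679 = 78786540)
D = 154008699/59217884 (D = -22777*(-1/14036) - 20630*(-1/21095) = 22777/14036 + 4126/4219 = 154008699/59217884 ≈ 2.6007)
√(l + D) = √(78786540 + 154008699/59217884) = √(4665572340490059/59217884) = √570837441431299208709/2691722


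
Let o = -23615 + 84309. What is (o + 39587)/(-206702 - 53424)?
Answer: -100281/260126 ≈ -0.38551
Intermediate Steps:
o = 60694
(o + 39587)/(-206702 - 53424) = (60694 + 39587)/(-206702 - 53424) = 100281/(-260126) = 100281*(-1/260126) = -100281/260126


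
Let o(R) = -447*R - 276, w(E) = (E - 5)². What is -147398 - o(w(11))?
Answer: -131030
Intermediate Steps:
w(E) = (-5 + E)²
o(R) = -276 - 447*R
-147398 - o(w(11)) = -147398 - (-276 - 447*(-5 + 11)²) = -147398 - (-276 - 447*6²) = -147398 - (-276 - 447*36) = -147398 - (-276 - 16092) = -147398 - 1*(-16368) = -147398 + 16368 = -131030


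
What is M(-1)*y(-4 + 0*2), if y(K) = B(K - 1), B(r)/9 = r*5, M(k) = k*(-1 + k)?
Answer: -450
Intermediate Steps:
B(r) = 45*r (B(r) = 9*(r*5) = 9*(5*r) = 45*r)
y(K) = -45 + 45*K (y(K) = 45*(K - 1) = 45*(-1 + K) = -45 + 45*K)
M(-1)*y(-4 + 0*2) = (-(-1 - 1))*(-45 + 45*(-4 + 0*2)) = (-1*(-2))*(-45 + 45*(-4 + 0)) = 2*(-45 + 45*(-4)) = 2*(-45 - 180) = 2*(-225) = -450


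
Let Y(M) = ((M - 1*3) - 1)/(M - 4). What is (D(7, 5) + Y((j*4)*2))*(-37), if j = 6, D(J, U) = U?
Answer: -222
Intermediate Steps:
Y(M) = 1 (Y(M) = ((M - 3) - 1)/(-4 + M) = ((-3 + M) - 1)/(-4 + M) = (-4 + M)/(-4 + M) = 1)
(D(7, 5) + Y((j*4)*2))*(-37) = (5 + 1)*(-37) = 6*(-37) = -222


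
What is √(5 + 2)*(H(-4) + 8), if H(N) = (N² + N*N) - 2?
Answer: 38*√7 ≈ 100.54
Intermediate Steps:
H(N) = -2 + 2*N² (H(N) = (N² + N²) - 2 = 2*N² - 2 = -2 + 2*N²)
√(5 + 2)*(H(-4) + 8) = √(5 + 2)*((-2 + 2*(-4)²) + 8) = √7*((-2 + 2*16) + 8) = √7*((-2 + 32) + 8) = √7*(30 + 8) = √7*38 = 38*√7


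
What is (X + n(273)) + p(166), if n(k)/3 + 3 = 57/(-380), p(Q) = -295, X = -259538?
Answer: -5196849/20 ≈ -2.5984e+5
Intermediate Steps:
n(k) = -189/20 (n(k) = -9 + 3*(57/(-380)) = -9 + 3*(57*(-1/380)) = -9 + 3*(-3/20) = -9 - 9/20 = -189/20)
(X + n(273)) + p(166) = (-259538 - 189/20) - 295 = -5190949/20 - 295 = -5196849/20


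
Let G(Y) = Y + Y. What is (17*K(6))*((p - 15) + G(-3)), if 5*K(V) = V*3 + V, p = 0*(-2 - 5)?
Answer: -8568/5 ≈ -1713.6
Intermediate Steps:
p = 0 (p = 0*(-7) = 0)
G(Y) = 2*Y
K(V) = 4*V/5 (K(V) = (V*3 + V)/5 = (3*V + V)/5 = (4*V)/5 = 4*V/5)
(17*K(6))*((p - 15) + G(-3)) = (17*((⅘)*6))*((0 - 15) + 2*(-3)) = (17*(24/5))*(-15 - 6) = (408/5)*(-21) = -8568/5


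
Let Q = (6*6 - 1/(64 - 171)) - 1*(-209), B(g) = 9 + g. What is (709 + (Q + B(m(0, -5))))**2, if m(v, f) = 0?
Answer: 10617653764/11449 ≈ 9.2739e+5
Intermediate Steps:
Q = 26216/107 (Q = (36 - 1/(-107)) + 209 = (36 - 1*(-1/107)) + 209 = (36 + 1/107) + 209 = 3853/107 + 209 = 26216/107 ≈ 245.01)
(709 + (Q + B(m(0, -5))))**2 = (709 + (26216/107 + (9 + 0)))**2 = (709 + (26216/107 + 9))**2 = (709 + 27179/107)**2 = (103042/107)**2 = 10617653764/11449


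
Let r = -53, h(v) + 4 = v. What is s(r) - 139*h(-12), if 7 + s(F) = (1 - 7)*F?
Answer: 2535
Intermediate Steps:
h(v) = -4 + v
s(F) = -7 - 6*F (s(F) = -7 + (1 - 7)*F = -7 - 6*F)
s(r) - 139*h(-12) = (-7 - 6*(-53)) - 139*(-4 - 12) = (-7 + 318) - 139*(-16) = 311 - 1*(-2224) = 311 + 2224 = 2535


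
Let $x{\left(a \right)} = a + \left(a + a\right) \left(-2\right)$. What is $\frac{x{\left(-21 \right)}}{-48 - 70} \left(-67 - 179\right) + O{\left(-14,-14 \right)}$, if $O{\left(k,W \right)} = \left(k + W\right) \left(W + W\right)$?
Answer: $\frac{54005}{59} \approx 915.34$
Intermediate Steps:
$x{\left(a \right)} = - 3 a$ ($x{\left(a \right)} = a + 2 a \left(-2\right) = a - 4 a = - 3 a$)
$O{\left(k,W \right)} = 2 W \left(W + k\right)$ ($O{\left(k,W \right)} = \left(W + k\right) 2 W = 2 W \left(W + k\right)$)
$\frac{x{\left(-21 \right)}}{-48 - 70} \left(-67 - 179\right) + O{\left(-14,-14 \right)} = \frac{\left(-3\right) \left(-21\right)}{-48 - 70} \left(-67 - 179\right) + 2 \left(-14\right) \left(-14 - 14\right) = \frac{63}{-48 - 70} \left(-246\right) + 2 \left(-14\right) \left(-28\right) = \frac{63}{-118} \left(-246\right) + 784 = 63 \left(- \frac{1}{118}\right) \left(-246\right) + 784 = \left(- \frac{63}{118}\right) \left(-246\right) + 784 = \frac{7749}{59} + 784 = \frac{54005}{59}$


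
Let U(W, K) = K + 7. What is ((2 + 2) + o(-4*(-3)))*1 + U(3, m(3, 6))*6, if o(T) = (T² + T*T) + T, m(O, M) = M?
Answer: 382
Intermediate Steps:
o(T) = T + 2*T² (o(T) = (T² + T²) + T = 2*T² + T = T + 2*T²)
U(W, K) = 7 + K
((2 + 2) + o(-4*(-3)))*1 + U(3, m(3, 6))*6 = ((2 + 2) + (-4*(-3))*(1 + 2*(-4*(-3))))*1 + (7 + 6)*6 = (4 + 12*(1 + 2*12))*1 + 13*6 = (4 + 12*(1 + 24))*1 + 78 = (4 + 12*25)*1 + 78 = (4 + 300)*1 + 78 = 304*1 + 78 = 304 + 78 = 382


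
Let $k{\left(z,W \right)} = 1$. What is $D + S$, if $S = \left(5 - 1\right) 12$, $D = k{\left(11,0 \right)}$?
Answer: $49$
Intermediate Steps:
$D = 1$
$S = 48$ ($S = 4 \cdot 12 = 48$)
$D + S = 1 + 48 = 49$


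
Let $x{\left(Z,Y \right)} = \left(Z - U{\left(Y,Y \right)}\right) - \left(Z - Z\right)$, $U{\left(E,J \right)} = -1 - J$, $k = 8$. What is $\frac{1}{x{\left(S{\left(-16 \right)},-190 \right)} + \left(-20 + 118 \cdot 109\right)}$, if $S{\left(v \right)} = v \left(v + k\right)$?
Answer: $\frac{1}{12781} \approx 7.8241 \cdot 10^{-5}$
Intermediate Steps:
$S{\left(v \right)} = v \left(8 + v\right)$ ($S{\left(v \right)} = v \left(v + 8\right) = v \left(8 + v\right)$)
$x{\left(Z,Y \right)} = 1 + Y + Z$ ($x{\left(Z,Y \right)} = \left(Z - \left(-1 - Y\right)\right) - \left(Z - Z\right) = \left(Z + \left(1 + Y\right)\right) - 0 = \left(1 + Y + Z\right) + 0 = 1 + Y + Z$)
$\frac{1}{x{\left(S{\left(-16 \right)},-190 \right)} + \left(-20 + 118 \cdot 109\right)} = \frac{1}{\left(1 - 190 - 16 \left(8 - 16\right)\right) + \left(-20 + 118 \cdot 109\right)} = \frac{1}{\left(1 - 190 - -128\right) + \left(-20 + 12862\right)} = \frac{1}{\left(1 - 190 + 128\right) + 12842} = \frac{1}{-61 + 12842} = \frac{1}{12781}$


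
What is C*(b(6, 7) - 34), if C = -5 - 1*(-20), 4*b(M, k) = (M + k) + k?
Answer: -435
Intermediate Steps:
b(M, k) = k/2 + M/4 (b(M, k) = ((M + k) + k)/4 = (M + 2*k)/4 = k/2 + M/4)
C = 15 (C = -5 + 20 = 15)
C*(b(6, 7) - 34) = 15*(((1/2)*7 + (1/4)*6) - 34) = 15*((7/2 + 3/2) - 34) = 15*(5 - 34) = 15*(-29) = -435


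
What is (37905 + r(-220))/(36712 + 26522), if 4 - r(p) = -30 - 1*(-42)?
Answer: 37897/63234 ≈ 0.59931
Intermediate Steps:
r(p) = -8 (r(p) = 4 - (-30 - 1*(-42)) = 4 - (-30 + 42) = 4 - 1*12 = 4 - 12 = -8)
(37905 + r(-220))/(36712 + 26522) = (37905 - 8)/(36712 + 26522) = 37897/63234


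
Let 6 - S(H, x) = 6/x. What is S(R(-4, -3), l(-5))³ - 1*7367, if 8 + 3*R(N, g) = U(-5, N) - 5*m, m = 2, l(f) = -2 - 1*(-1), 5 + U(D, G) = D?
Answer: -5639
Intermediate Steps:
U(D, G) = -5 + D
l(f) = -1 (l(f) = -2 + 1 = -1)
R(N, g) = -28/3 (R(N, g) = -8/3 + ((-5 - 5) - 5*2)/3 = -8/3 + (-10 - 10)/3 = -8/3 + (⅓)*(-20) = -8/3 - 20/3 = -28/3)
S(H, x) = 6 - 6/x
S(R(-4, -3), l(-5))³ - 1*7367 = (6 - 6/(-1))³ - 1*7367 = (6 - 6*(-1))³ - 7367 = (6 + 6)³ - 7367 = 12³ - 7367 = 1728 - 7367 = -5639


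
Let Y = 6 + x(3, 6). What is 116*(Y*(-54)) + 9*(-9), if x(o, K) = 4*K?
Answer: -188001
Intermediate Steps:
Y = 30 (Y = 6 + 4*6 = 6 + 24 = 30)
116*(Y*(-54)) + 9*(-9) = 116*(30*(-54)) + 9*(-9) = 116*(-1620) - 81 = -187920 - 81 = -188001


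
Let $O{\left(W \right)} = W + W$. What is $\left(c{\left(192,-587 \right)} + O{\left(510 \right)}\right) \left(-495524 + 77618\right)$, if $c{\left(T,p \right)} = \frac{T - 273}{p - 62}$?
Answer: $- \frac{276679264266}{649} \approx -4.2632 \cdot 10^{8}$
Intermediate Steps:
$O{\left(W \right)} = 2 W$
$c{\left(T,p \right)} = \frac{-273 + T}{-62 + p}$
$\left(c{\left(192,-587 \right)} + O{\left(510 \right)}\right) \left(-495524 + 77618\right) = \left(\frac{-273 + 192}{-62 - 587} + 2 \cdot 510\right) \left(-495524 + 77618\right) = \left(\frac{1}{-649} \left(-81\right) + 1020\right) \left(-417906\right) = \left(\left(- \frac{1}{649}\right) \left(-81\right) + 1020\right) \left(-417906\right) = \left(\frac{81}{649} + 1020\right) \left(-417906\right) = \frac{662061}{649} \left(-417906\right) = - \frac{276679264266}{649}$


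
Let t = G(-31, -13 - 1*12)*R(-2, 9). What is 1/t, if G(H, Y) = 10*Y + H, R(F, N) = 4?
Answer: -1/1124 ≈ -0.00088968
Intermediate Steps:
G(H, Y) = H + 10*Y
t = -1124 (t = (-31 + 10*(-13 - 1*12))*4 = (-31 + 10*(-13 - 12))*4 = (-31 + 10*(-25))*4 = (-31 - 250)*4 = -281*4 = -1124)
1/t = 1/(-1124) = -1/1124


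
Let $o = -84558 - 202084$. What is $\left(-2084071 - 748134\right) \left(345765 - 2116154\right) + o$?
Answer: $5014104291103$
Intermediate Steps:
$o = -286642$
$\left(-2084071 - 748134\right) \left(345765 - 2116154\right) + o = \left(-2084071 - 748134\right) \left(345765 - 2116154\right) - 286642 = \left(-2832205\right) \left(-1770389\right) - 286642 = 5014104577745 - 286642 = 5014104291103$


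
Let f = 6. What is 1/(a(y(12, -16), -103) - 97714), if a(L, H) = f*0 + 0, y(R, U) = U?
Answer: -1/97714 ≈ -1.0234e-5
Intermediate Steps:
a(L, H) = 0 (a(L, H) = 6*0 + 0 = 0 + 0 = 0)
1/(a(y(12, -16), -103) - 97714) = 1/(0 - 97714) = 1/(-97714) = -1/97714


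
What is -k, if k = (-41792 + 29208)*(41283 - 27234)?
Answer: 176792616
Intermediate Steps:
k = -176792616 (k = -12584*14049 = -176792616)
-k = -1*(-176792616) = 176792616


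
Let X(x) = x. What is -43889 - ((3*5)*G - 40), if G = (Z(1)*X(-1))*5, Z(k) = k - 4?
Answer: -44074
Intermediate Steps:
Z(k) = -4 + k
G = 15 (G = ((-4 + 1)*(-1))*5 = -3*(-1)*5 = 3*5 = 15)
-43889 - ((3*5)*G - 40) = -43889 - ((3*5)*15 - 40) = -43889 - (15*15 - 40) = -43889 - (225 - 40) = -43889 - 1*185 = -43889 - 185 = -44074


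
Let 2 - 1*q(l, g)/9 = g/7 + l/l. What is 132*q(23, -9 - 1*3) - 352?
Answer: 20108/7 ≈ 2872.6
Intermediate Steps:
q(l, g) = 9 - 9*g/7 (q(l, g) = 18 - 9*(g/7 + l/l) = 18 - 9*(g*(1/7) + 1) = 18 - 9*(g/7 + 1) = 18 - 9*(1 + g/7) = 18 + (-9 - 9*g/7) = 9 - 9*g/7)
132*q(23, -9 - 1*3) - 352 = 132*(9 - 9*(-9 - 1*3)/7) - 352 = 132*(9 - 9*(-9 - 3)/7) - 352 = 132*(9 - 9/7*(-12)) - 352 = 132*(9 + 108/7) - 352 = 132*(171/7) - 352 = 22572/7 - 352 = 20108/7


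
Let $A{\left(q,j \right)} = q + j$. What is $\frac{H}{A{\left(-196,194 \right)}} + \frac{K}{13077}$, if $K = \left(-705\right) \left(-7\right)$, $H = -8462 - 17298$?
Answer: $\frac{56145565}{4359} \approx 12880.0$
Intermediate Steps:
$A{\left(q,j \right)} = j + q$
$H = -25760$
$K = 4935$
$\frac{H}{A{\left(-196,194 \right)}} + \frac{K}{13077} = - \frac{25760}{194 - 196} + \frac{4935}{13077} = - \frac{25760}{-2} + 4935 \cdot \frac{1}{13077} = \left(-25760\right) \left(- \frac{1}{2}\right) + \frac{1645}{4359} = 12880 + \frac{1645}{4359} = \frac{56145565}{4359}$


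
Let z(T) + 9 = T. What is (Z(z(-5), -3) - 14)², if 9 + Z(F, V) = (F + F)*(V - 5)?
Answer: 40401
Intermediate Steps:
z(T) = -9 + T
Z(F, V) = -9 + 2*F*(-5 + V) (Z(F, V) = -9 + (F + F)*(V - 5) = -9 + (2*F)*(-5 + V) = -9 + 2*F*(-5 + V))
(Z(z(-5), -3) - 14)² = ((-9 - 10*(-9 - 5) + 2*(-9 - 5)*(-3)) - 14)² = ((-9 - 10*(-14) + 2*(-14)*(-3)) - 14)² = ((-9 + 140 + 84) - 14)² = (215 - 14)² = 201² = 40401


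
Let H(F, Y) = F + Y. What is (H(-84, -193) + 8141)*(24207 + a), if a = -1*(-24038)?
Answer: 379398680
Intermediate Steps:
a = 24038
(H(-84, -193) + 8141)*(24207 + a) = ((-84 - 193) + 8141)*(24207 + 24038) = (-277 + 8141)*48245 = 7864*48245 = 379398680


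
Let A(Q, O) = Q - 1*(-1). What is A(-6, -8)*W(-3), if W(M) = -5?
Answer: 25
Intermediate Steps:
A(Q, O) = 1 + Q (A(Q, O) = Q + 1 = 1 + Q)
A(-6, -8)*W(-3) = (1 - 6)*(-5) = -5*(-5) = 25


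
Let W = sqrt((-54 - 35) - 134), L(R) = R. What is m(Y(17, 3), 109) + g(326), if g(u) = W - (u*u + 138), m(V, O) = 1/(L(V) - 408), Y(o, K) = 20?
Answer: -41288633/388 + I*sqrt(223) ≈ -1.0641e+5 + 14.933*I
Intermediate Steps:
m(V, O) = 1/(-408 + V) (m(V, O) = 1/(V - 408) = 1/(-408 + V))
W = I*sqrt(223) (W = sqrt(-89 - 134) = sqrt(-223) = I*sqrt(223) ≈ 14.933*I)
g(u) = -138 - u**2 + I*sqrt(223) (g(u) = I*sqrt(223) - (u*u + 138) = I*sqrt(223) - (u**2 + 138) = I*sqrt(223) - (138 + u**2) = I*sqrt(223) + (-138 - u**2) = -138 - u**2 + I*sqrt(223))
m(Y(17, 3), 109) + g(326) = 1/(-408 + 20) + (-138 - 1*326**2 + I*sqrt(223)) = 1/(-388) + (-138 - 1*106276 + I*sqrt(223)) = -1/388 + (-138 - 106276 + I*sqrt(223)) = -1/388 + (-106414 + I*sqrt(223)) = -41288633/388 + I*sqrt(223)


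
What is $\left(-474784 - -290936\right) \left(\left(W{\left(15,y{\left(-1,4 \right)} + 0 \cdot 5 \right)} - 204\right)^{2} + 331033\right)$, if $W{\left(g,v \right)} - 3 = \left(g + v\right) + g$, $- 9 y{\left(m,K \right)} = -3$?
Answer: $- \frac{595932444968}{9} \approx -6.6215 \cdot 10^{10}$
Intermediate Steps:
$y{\left(m,K \right)} = \frac{1}{3}$ ($y{\left(m,K \right)} = \left(- \frac{1}{9}\right) \left(-3\right) = \frac{1}{3}$)
$W{\left(g,v \right)} = 3 + v + 2 g$ ($W{\left(g,v \right)} = 3 + \left(\left(g + v\right) + g\right) = 3 + \left(v + 2 g\right) = 3 + v + 2 g$)
$\left(-474784 - -290936\right) \left(\left(W{\left(15,y{\left(-1,4 \right)} + 0 \cdot 5 \right)} - 204\right)^{2} + 331033\right) = \left(-474784 - -290936\right) \left(\left(\left(3 + \left(\frac{1}{3} + 0 \cdot 5\right) + 2 \cdot 15\right) - 204\right)^{2} + 331033\right) = \left(-474784 + 290936\right) \left(\left(\left(3 + \left(\frac{1}{3} + 0\right) + 30\right) - 204\right)^{2} + 331033\right) = - 183848 \left(\left(\left(3 + \frac{1}{3} + 30\right) - 204\right)^{2} + 331033\right) = - 183848 \left(\left(\frac{100}{3} - 204\right)^{2} + 331033\right) = - 183848 \left(\left(- \frac{512}{3}\right)^{2} + 331033\right) = - 183848 \left(\frac{262144}{9} + 331033\right) = \left(-183848\right) \frac{3241441}{9} = - \frac{595932444968}{9}$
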